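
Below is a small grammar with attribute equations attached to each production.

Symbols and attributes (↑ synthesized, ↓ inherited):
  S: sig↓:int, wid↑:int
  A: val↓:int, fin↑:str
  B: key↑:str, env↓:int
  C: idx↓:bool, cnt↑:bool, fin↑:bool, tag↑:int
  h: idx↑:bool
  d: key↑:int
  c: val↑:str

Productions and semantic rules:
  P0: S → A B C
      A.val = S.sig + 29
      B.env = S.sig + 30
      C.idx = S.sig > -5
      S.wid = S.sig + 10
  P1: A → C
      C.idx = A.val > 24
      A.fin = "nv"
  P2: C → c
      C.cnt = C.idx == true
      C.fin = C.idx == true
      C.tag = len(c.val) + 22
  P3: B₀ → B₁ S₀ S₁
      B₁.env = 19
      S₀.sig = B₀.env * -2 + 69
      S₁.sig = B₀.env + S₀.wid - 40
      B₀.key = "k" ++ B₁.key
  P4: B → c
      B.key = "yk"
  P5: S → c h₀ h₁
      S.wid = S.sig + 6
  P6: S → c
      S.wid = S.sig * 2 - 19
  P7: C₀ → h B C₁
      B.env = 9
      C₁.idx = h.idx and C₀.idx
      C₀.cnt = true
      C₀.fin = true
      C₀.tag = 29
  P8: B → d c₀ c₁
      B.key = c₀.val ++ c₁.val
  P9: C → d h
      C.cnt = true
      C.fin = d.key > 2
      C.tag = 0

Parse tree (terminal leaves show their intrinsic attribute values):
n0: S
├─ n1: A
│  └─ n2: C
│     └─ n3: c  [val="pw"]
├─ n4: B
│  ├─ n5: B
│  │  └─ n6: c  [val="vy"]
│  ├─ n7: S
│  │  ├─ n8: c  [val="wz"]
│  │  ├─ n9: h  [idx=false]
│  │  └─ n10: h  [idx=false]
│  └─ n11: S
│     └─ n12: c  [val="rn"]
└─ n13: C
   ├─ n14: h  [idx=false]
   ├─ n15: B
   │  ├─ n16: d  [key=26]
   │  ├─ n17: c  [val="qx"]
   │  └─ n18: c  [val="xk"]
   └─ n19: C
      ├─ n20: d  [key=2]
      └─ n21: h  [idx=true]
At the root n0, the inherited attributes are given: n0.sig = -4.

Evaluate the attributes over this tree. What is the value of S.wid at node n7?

23

1. n0.sig = -4  [given at root]
2. n1.val = 25  [S.sig + 29]
3. n2.idx = true  [A.val > 24]
4. n3.val = "pw"  [terminal]
5. n2.cnt = true  [C.idx == true]
6. n2.fin = true  [C.idx == true]
7. n2.tag = 24  [len(c.val) + 22]
8. n1.fin = "nv"  ["nv"]
9. n4.env = 26  [S.sig + 30]
10. n5.env = 19  [19]
11. n6.val = "vy"  [terminal]
12. n5.key = "yk"  ["yk"]
13. n7.sig = 17  [B₀.env * -2 + 69]
14. n8.val = "wz"  [terminal]
15. n9.idx = false  [terminal]
16. n10.idx = false  [terminal]
17. n7.wid = 23  [S.sig + 6]
18. n11.sig = 9  [B₀.env + S₀.wid - 40]
19. n12.val = "rn"  [terminal]
20. n11.wid = -1  [S.sig * 2 - 19]
21. n4.key = "kyk"  ["k" ++ B₁.key]
22. n13.idx = true  [S.sig > -5]
23. n14.idx = false  [terminal]
24. n15.env = 9  [9]
25. n16.key = 26  [terminal]
26. n17.val = "qx"  [terminal]
27. n18.val = "xk"  [terminal]
28. n15.key = "qxxk"  [c₀.val ++ c₁.val]
29. n19.idx = false  [h.idx and C₀.idx]
30. n20.key = 2  [terminal]
31. n21.idx = true  [terminal]
32. n19.cnt = true  [true]
33. n19.fin = false  [d.key > 2]
34. n19.tag = 0  [0]
35. n13.cnt = true  [true]
36. n13.fin = true  [true]
37. n13.tag = 29  [29]
38. n0.wid = 6  [S.sig + 10]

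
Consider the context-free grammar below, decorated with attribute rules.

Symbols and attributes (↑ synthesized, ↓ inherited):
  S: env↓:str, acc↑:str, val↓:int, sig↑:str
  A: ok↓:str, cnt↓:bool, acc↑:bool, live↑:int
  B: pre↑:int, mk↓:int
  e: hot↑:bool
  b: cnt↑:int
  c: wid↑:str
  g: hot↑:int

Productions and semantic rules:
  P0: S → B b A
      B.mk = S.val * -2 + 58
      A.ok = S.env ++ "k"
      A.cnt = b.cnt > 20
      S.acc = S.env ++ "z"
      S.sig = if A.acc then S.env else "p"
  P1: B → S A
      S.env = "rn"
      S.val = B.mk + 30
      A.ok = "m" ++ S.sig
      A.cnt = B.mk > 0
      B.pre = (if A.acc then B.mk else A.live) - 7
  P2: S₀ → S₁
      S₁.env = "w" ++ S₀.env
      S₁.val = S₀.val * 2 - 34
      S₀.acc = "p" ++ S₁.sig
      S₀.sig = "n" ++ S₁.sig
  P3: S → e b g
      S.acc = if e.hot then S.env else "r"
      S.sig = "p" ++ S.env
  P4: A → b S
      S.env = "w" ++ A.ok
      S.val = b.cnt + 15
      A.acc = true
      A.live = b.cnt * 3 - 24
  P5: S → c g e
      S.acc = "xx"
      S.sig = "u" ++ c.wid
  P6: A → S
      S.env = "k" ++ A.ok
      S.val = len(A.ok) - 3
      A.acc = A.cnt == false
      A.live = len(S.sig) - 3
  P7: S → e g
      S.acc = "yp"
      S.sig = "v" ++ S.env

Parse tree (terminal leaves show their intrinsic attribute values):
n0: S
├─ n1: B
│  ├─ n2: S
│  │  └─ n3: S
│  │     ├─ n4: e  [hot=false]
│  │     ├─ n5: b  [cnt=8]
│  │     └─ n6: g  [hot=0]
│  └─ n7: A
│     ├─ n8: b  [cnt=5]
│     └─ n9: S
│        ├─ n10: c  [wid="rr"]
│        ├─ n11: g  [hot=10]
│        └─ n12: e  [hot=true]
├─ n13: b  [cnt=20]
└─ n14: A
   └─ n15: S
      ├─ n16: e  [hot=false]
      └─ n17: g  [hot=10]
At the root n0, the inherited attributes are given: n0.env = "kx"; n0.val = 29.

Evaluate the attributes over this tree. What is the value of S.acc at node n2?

"ppwrn"

1. n0.env = "kx"  [given at root]
2. n0.val = 29  [given at root]
3. n1.mk = 0  [S.val * -2 + 58]
4. n2.env = "rn"  ["rn"]
5. n2.val = 30  [B.mk + 30]
6. n3.env = "wrn"  ["w" ++ S₀.env]
7. n3.val = 26  [S₀.val * 2 - 34]
8. n4.hot = false  [terminal]
9. n5.cnt = 8  [terminal]
10. n6.hot = 0  [terminal]
11. n3.acc = "r"  [if e.hot then S.env else "r"]
12. n3.sig = "pwrn"  ["p" ++ S.env]
13. n2.acc = "ppwrn"  ["p" ++ S₁.sig]
14. n2.sig = "npwrn"  ["n" ++ S₁.sig]
15. n7.ok = "mnpwrn"  ["m" ++ S.sig]
16. n7.cnt = false  [B.mk > 0]
17. n8.cnt = 5  [terminal]
18. n9.env = "wmnpwrn"  ["w" ++ A.ok]
19. n9.val = 20  [b.cnt + 15]
20. n10.wid = "rr"  [terminal]
21. n11.hot = 10  [terminal]
22. n12.hot = true  [terminal]
23. n9.acc = "xx"  ["xx"]
24. n9.sig = "urr"  ["u" ++ c.wid]
25. n7.acc = true  [true]
26. n7.live = -9  [b.cnt * 3 - 24]
27. n1.pre = -7  [(if A.acc then B.mk else A.live) - 7]
28. n13.cnt = 20  [terminal]
29. n14.ok = "kxk"  [S.env ++ "k"]
30. n14.cnt = false  [b.cnt > 20]
31. n15.env = "kkxk"  ["k" ++ A.ok]
32. n15.val = 0  [len(A.ok) - 3]
33. n16.hot = false  [terminal]
34. n17.hot = 10  [terminal]
35. n15.acc = "yp"  ["yp"]
36. n15.sig = "vkkxk"  ["v" ++ S.env]
37. n14.acc = true  [A.cnt == false]
38. n14.live = 2  [len(S.sig) - 3]
39. n0.acc = "kxz"  [S.env ++ "z"]
40. n0.sig = "kx"  [if A.acc then S.env else "p"]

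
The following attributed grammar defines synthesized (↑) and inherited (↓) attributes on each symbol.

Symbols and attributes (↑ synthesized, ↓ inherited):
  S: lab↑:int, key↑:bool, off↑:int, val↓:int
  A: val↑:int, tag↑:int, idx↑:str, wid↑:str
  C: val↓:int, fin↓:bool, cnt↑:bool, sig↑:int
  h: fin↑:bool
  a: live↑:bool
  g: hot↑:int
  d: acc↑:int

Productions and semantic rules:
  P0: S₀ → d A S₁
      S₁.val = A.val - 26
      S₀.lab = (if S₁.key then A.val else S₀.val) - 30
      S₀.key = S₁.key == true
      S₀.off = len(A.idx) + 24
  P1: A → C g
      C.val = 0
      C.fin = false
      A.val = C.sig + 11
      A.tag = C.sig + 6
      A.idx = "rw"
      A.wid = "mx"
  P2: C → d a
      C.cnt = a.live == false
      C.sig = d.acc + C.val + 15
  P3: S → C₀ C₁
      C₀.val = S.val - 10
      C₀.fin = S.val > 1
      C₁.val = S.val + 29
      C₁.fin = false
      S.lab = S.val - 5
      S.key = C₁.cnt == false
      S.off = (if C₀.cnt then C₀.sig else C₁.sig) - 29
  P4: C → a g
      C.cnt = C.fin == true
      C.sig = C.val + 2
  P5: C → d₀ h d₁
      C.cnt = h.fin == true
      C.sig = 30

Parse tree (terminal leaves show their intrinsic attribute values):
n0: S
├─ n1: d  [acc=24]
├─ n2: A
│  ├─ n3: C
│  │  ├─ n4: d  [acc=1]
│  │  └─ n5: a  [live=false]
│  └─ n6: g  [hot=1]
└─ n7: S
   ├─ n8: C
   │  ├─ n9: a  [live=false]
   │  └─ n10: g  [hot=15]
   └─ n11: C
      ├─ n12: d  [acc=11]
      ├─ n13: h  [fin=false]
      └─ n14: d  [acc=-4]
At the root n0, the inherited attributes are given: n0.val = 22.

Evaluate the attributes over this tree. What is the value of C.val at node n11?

1. n0.val = 22  [given at root]
2. n1.acc = 24  [terminal]
3. n3.val = 0  [0]
4. n3.fin = false  [false]
5. n4.acc = 1  [terminal]
6. n5.live = false  [terminal]
7. n3.cnt = true  [a.live == false]
8. n3.sig = 16  [d.acc + C.val + 15]
9. n6.hot = 1  [terminal]
10. n2.val = 27  [C.sig + 11]
11. n2.tag = 22  [C.sig + 6]
12. n2.idx = "rw"  ["rw"]
13. n2.wid = "mx"  ["mx"]
14. n7.val = 1  [A.val - 26]
15. n8.val = -9  [S.val - 10]
16. n8.fin = false  [S.val > 1]
17. n9.live = false  [terminal]
18. n10.hot = 15  [terminal]
19. n8.cnt = false  [C.fin == true]
20. n8.sig = -7  [C.val + 2]
21. n11.val = 30  [S.val + 29]
22. n11.fin = false  [false]
23. n12.acc = 11  [terminal]
24. n13.fin = false  [terminal]
25. n14.acc = -4  [terminal]
26. n11.cnt = false  [h.fin == true]
27. n11.sig = 30  [30]
28. n7.lab = -4  [S.val - 5]
29. n7.key = true  [C₁.cnt == false]
30. n7.off = 1  [(if C₀.cnt then C₀.sig else C₁.sig) - 29]
31. n0.lab = -3  [(if S₁.key then A.val else S₀.val) - 30]
32. n0.key = true  [S₁.key == true]
33. n0.off = 26  [len(A.idx) + 24]

30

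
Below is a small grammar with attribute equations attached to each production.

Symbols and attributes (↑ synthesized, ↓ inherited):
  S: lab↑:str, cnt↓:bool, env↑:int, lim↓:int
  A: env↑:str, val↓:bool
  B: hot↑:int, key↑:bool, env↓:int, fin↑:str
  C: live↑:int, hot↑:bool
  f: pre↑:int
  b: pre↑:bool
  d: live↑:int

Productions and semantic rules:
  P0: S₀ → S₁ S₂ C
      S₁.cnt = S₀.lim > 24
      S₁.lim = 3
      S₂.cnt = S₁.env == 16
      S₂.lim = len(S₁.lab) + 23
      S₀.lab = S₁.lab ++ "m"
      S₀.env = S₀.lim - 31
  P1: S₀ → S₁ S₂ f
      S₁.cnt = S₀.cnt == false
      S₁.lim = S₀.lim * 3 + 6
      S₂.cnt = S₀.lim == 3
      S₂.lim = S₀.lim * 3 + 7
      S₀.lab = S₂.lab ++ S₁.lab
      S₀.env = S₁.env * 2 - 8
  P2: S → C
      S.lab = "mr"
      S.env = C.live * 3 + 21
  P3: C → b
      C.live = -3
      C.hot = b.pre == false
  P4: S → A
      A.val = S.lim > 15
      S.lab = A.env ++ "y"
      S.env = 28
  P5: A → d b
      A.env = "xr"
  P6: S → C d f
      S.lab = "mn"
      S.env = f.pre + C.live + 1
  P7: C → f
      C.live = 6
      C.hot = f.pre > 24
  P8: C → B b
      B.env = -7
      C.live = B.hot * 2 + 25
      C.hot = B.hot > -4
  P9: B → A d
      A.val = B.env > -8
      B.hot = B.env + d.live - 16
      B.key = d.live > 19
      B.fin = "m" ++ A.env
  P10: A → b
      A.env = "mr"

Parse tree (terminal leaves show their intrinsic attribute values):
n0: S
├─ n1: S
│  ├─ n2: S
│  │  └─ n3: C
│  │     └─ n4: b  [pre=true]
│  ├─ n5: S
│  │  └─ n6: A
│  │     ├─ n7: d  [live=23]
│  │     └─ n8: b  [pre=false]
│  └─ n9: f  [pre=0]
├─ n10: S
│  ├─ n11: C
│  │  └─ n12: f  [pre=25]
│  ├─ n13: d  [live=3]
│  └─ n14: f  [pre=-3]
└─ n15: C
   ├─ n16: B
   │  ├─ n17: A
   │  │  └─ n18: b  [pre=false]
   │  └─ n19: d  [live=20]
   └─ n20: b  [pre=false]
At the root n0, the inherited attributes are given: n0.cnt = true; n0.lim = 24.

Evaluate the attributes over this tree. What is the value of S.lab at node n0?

"xrymrm"

1. n0.cnt = true  [given at root]
2. n0.lim = 24  [given at root]
3. n1.cnt = false  [S₀.lim > 24]
4. n1.lim = 3  [3]
5. n2.cnt = true  [S₀.cnt == false]
6. n2.lim = 15  [S₀.lim * 3 + 6]
7. n4.pre = true  [terminal]
8. n3.live = -3  [-3]
9. n3.hot = false  [b.pre == false]
10. n2.lab = "mr"  ["mr"]
11. n2.env = 12  [C.live * 3 + 21]
12. n5.cnt = true  [S₀.lim == 3]
13. n5.lim = 16  [S₀.lim * 3 + 7]
14. n6.val = true  [S.lim > 15]
15. n7.live = 23  [terminal]
16. n8.pre = false  [terminal]
17. n6.env = "xr"  ["xr"]
18. n5.lab = "xry"  [A.env ++ "y"]
19. n5.env = 28  [28]
20. n9.pre = 0  [terminal]
21. n1.lab = "xrymr"  [S₂.lab ++ S₁.lab]
22. n1.env = 16  [S₁.env * 2 - 8]
23. n10.cnt = true  [S₁.env == 16]
24. n10.lim = 28  [len(S₁.lab) + 23]
25. n12.pre = 25  [terminal]
26. n11.live = 6  [6]
27. n11.hot = true  [f.pre > 24]
28. n13.live = 3  [terminal]
29. n14.pre = -3  [terminal]
30. n10.lab = "mn"  ["mn"]
31. n10.env = 4  [f.pre + C.live + 1]
32. n16.env = -7  [-7]
33. n17.val = true  [B.env > -8]
34. n18.pre = false  [terminal]
35. n17.env = "mr"  ["mr"]
36. n19.live = 20  [terminal]
37. n16.hot = -3  [B.env + d.live - 16]
38. n16.key = true  [d.live > 19]
39. n16.fin = "mmr"  ["m" ++ A.env]
40. n20.pre = false  [terminal]
41. n15.live = 19  [B.hot * 2 + 25]
42. n15.hot = true  [B.hot > -4]
43. n0.lab = "xrymrm"  [S₁.lab ++ "m"]
44. n0.env = -7  [S₀.lim - 31]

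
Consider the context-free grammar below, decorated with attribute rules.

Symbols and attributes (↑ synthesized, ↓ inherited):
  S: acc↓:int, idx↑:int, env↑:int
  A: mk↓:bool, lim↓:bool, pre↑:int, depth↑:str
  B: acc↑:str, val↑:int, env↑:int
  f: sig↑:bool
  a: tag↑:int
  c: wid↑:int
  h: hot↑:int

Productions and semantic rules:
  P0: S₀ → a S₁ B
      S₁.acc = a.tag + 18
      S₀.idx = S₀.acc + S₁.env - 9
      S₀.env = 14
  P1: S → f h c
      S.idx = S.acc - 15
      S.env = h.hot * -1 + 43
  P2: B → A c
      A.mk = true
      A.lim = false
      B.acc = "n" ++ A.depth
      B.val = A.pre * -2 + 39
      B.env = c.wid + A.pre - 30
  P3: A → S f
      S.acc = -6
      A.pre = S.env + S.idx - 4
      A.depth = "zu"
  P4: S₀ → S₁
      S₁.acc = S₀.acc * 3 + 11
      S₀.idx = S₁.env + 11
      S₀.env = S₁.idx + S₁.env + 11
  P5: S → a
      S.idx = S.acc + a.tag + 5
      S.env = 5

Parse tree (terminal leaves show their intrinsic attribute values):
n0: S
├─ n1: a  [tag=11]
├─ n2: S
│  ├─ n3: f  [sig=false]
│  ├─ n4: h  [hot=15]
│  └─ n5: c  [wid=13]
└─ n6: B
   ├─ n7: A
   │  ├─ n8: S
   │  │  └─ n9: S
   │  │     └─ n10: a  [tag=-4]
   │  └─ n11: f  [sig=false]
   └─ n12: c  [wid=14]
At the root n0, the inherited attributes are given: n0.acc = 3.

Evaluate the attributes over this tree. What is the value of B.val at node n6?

1. n0.acc = 3  [given at root]
2. n1.tag = 11  [terminal]
3. n2.acc = 29  [a.tag + 18]
4. n3.sig = false  [terminal]
5. n4.hot = 15  [terminal]
6. n5.wid = 13  [terminal]
7. n2.idx = 14  [S.acc - 15]
8. n2.env = 28  [h.hot * -1 + 43]
9. n7.mk = true  [true]
10. n7.lim = false  [false]
11. n8.acc = -6  [-6]
12. n9.acc = -7  [S₀.acc * 3 + 11]
13. n10.tag = -4  [terminal]
14. n9.idx = -6  [S.acc + a.tag + 5]
15. n9.env = 5  [5]
16. n8.idx = 16  [S₁.env + 11]
17. n8.env = 10  [S₁.idx + S₁.env + 11]
18. n11.sig = false  [terminal]
19. n7.pre = 22  [S.env + S.idx - 4]
20. n7.depth = "zu"  ["zu"]
21. n12.wid = 14  [terminal]
22. n6.acc = "nzu"  ["n" ++ A.depth]
23. n6.val = -5  [A.pre * -2 + 39]
24. n6.env = 6  [c.wid + A.pre - 30]
25. n0.idx = 22  [S₀.acc + S₁.env - 9]
26. n0.env = 14  [14]

-5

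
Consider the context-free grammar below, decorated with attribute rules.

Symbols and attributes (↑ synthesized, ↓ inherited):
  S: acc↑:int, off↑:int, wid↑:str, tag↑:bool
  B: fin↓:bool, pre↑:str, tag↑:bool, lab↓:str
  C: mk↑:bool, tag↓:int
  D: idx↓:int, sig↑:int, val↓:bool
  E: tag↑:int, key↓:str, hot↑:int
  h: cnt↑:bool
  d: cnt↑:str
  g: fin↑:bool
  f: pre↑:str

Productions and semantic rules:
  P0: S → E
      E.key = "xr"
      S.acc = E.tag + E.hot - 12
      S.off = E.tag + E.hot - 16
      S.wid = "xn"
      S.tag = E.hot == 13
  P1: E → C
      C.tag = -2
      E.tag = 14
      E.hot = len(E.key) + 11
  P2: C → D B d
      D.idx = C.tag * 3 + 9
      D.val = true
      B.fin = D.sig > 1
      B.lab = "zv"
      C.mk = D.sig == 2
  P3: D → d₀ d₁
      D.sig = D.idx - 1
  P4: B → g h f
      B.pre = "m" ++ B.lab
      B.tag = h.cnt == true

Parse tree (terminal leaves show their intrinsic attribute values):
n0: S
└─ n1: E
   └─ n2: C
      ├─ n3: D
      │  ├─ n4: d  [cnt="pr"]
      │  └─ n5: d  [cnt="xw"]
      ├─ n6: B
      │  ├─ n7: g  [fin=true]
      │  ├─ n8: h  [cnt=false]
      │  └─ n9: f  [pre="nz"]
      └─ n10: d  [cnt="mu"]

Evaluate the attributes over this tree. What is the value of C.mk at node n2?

1. n1.key = "xr"  ["xr"]
2. n2.tag = -2  [-2]
3. n3.idx = 3  [C.tag * 3 + 9]
4. n3.val = true  [true]
5. n4.cnt = "pr"  [terminal]
6. n5.cnt = "xw"  [terminal]
7. n3.sig = 2  [D.idx - 1]
8. n6.fin = true  [D.sig > 1]
9. n6.lab = "zv"  ["zv"]
10. n7.fin = true  [terminal]
11. n8.cnt = false  [terminal]
12. n9.pre = "nz"  [terminal]
13. n6.pre = "mzv"  ["m" ++ B.lab]
14. n6.tag = false  [h.cnt == true]
15. n10.cnt = "mu"  [terminal]
16. n2.mk = true  [D.sig == 2]
17. n1.tag = 14  [14]
18. n1.hot = 13  [len(E.key) + 11]
19. n0.acc = 15  [E.tag + E.hot - 12]
20. n0.off = 11  [E.tag + E.hot - 16]
21. n0.wid = "xn"  ["xn"]
22. n0.tag = true  [E.hot == 13]

true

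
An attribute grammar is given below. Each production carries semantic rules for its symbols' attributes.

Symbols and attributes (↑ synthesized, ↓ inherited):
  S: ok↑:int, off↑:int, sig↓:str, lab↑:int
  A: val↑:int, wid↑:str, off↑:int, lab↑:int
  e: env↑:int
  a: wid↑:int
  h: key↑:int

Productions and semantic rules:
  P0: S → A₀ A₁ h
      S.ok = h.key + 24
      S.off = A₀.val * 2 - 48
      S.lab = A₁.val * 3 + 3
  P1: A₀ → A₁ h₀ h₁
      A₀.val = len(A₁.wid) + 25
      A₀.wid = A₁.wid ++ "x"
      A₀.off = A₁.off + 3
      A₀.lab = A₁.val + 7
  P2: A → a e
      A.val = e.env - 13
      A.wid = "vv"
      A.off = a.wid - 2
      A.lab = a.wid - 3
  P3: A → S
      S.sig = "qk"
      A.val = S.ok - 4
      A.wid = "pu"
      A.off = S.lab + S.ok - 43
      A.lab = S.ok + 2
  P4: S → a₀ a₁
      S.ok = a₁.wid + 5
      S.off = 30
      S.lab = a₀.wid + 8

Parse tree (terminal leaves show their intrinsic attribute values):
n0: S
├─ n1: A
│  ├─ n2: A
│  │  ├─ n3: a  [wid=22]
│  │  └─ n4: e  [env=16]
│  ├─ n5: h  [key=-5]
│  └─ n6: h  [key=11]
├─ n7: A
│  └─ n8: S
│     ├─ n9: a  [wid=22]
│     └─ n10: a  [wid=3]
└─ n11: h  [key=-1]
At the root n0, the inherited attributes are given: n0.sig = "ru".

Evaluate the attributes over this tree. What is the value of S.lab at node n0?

1. n0.sig = "ru"  [given at root]
2. n3.wid = 22  [terminal]
3. n4.env = 16  [terminal]
4. n2.val = 3  [e.env - 13]
5. n2.wid = "vv"  ["vv"]
6. n2.off = 20  [a.wid - 2]
7. n2.lab = 19  [a.wid - 3]
8. n5.key = -5  [terminal]
9. n6.key = 11  [terminal]
10. n1.val = 27  [len(A₁.wid) + 25]
11. n1.wid = "vvx"  [A₁.wid ++ "x"]
12. n1.off = 23  [A₁.off + 3]
13. n1.lab = 10  [A₁.val + 7]
14. n8.sig = "qk"  ["qk"]
15. n9.wid = 22  [terminal]
16. n10.wid = 3  [terminal]
17. n8.ok = 8  [a₁.wid + 5]
18. n8.off = 30  [30]
19. n8.lab = 30  [a₀.wid + 8]
20. n7.val = 4  [S.ok - 4]
21. n7.wid = "pu"  ["pu"]
22. n7.off = -5  [S.lab + S.ok - 43]
23. n7.lab = 10  [S.ok + 2]
24. n11.key = -1  [terminal]
25. n0.ok = 23  [h.key + 24]
26. n0.off = 6  [A₀.val * 2 - 48]
27. n0.lab = 15  [A₁.val * 3 + 3]

15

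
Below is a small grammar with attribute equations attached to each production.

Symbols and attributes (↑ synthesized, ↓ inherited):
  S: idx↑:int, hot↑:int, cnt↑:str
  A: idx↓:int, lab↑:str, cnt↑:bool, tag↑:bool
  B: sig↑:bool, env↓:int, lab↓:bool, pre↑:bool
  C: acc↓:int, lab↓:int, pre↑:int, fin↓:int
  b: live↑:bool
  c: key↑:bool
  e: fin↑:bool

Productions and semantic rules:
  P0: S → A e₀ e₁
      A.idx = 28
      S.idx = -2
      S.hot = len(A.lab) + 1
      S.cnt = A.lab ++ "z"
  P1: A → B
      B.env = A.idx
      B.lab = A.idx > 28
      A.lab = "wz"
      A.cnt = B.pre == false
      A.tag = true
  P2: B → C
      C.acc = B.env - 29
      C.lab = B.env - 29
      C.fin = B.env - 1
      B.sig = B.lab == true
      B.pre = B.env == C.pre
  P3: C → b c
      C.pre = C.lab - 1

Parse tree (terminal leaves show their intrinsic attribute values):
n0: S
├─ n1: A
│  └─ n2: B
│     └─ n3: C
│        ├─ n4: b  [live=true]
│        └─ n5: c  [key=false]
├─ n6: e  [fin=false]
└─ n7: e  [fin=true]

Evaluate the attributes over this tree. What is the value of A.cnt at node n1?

true

1. n1.idx = 28  [28]
2. n2.env = 28  [A.idx]
3. n2.lab = false  [A.idx > 28]
4. n3.acc = -1  [B.env - 29]
5. n3.lab = -1  [B.env - 29]
6. n3.fin = 27  [B.env - 1]
7. n4.live = true  [terminal]
8. n5.key = false  [terminal]
9. n3.pre = -2  [C.lab - 1]
10. n2.sig = false  [B.lab == true]
11. n2.pre = false  [B.env == C.pre]
12. n1.lab = "wz"  ["wz"]
13. n1.cnt = true  [B.pre == false]
14. n1.tag = true  [true]
15. n6.fin = false  [terminal]
16. n7.fin = true  [terminal]
17. n0.idx = -2  [-2]
18. n0.hot = 3  [len(A.lab) + 1]
19. n0.cnt = "wzz"  [A.lab ++ "z"]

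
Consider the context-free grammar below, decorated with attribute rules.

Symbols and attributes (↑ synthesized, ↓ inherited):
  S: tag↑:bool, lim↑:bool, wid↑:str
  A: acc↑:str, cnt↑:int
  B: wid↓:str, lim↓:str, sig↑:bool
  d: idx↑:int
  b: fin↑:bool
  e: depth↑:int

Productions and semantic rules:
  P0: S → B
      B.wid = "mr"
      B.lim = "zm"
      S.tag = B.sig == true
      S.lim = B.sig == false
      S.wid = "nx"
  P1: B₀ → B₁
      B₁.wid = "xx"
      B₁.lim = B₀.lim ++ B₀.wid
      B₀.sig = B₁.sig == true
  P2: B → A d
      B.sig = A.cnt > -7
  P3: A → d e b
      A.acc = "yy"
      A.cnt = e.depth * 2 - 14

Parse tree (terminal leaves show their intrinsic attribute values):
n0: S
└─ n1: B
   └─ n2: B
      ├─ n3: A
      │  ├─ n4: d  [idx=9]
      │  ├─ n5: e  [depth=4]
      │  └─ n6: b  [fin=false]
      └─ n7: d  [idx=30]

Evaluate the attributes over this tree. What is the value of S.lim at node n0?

1. n1.wid = "mr"  ["mr"]
2. n1.lim = "zm"  ["zm"]
3. n2.wid = "xx"  ["xx"]
4. n2.lim = "zmmr"  [B₀.lim ++ B₀.wid]
5. n4.idx = 9  [terminal]
6. n5.depth = 4  [terminal]
7. n6.fin = false  [terminal]
8. n3.acc = "yy"  ["yy"]
9. n3.cnt = -6  [e.depth * 2 - 14]
10. n7.idx = 30  [terminal]
11. n2.sig = true  [A.cnt > -7]
12. n1.sig = true  [B₁.sig == true]
13. n0.tag = true  [B.sig == true]
14. n0.lim = false  [B.sig == false]
15. n0.wid = "nx"  ["nx"]

false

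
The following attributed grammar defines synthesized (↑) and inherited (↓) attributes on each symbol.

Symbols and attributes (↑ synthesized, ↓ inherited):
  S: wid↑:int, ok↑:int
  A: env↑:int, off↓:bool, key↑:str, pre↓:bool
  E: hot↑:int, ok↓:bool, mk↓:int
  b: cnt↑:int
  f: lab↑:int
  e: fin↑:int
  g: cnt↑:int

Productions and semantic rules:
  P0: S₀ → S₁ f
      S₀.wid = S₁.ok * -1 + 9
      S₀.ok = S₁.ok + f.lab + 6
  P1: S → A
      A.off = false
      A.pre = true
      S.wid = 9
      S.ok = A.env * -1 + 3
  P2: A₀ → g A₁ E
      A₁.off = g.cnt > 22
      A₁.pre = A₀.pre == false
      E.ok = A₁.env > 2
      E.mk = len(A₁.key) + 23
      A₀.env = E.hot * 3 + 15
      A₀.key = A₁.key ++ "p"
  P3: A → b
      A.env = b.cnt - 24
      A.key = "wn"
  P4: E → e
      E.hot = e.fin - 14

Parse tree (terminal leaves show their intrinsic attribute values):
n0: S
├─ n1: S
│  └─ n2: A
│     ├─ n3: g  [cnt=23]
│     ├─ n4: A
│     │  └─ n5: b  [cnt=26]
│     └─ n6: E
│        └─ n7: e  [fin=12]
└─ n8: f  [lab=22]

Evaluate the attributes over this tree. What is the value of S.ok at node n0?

22

1. n2.off = false  [false]
2. n2.pre = true  [true]
3. n3.cnt = 23  [terminal]
4. n4.off = true  [g.cnt > 22]
5. n4.pre = false  [A₀.pre == false]
6. n5.cnt = 26  [terminal]
7. n4.env = 2  [b.cnt - 24]
8. n4.key = "wn"  ["wn"]
9. n6.ok = false  [A₁.env > 2]
10. n6.mk = 25  [len(A₁.key) + 23]
11. n7.fin = 12  [terminal]
12. n6.hot = -2  [e.fin - 14]
13. n2.env = 9  [E.hot * 3 + 15]
14. n2.key = "wnp"  [A₁.key ++ "p"]
15. n1.wid = 9  [9]
16. n1.ok = -6  [A.env * -1 + 3]
17. n8.lab = 22  [terminal]
18. n0.wid = 15  [S₁.ok * -1 + 9]
19. n0.ok = 22  [S₁.ok + f.lab + 6]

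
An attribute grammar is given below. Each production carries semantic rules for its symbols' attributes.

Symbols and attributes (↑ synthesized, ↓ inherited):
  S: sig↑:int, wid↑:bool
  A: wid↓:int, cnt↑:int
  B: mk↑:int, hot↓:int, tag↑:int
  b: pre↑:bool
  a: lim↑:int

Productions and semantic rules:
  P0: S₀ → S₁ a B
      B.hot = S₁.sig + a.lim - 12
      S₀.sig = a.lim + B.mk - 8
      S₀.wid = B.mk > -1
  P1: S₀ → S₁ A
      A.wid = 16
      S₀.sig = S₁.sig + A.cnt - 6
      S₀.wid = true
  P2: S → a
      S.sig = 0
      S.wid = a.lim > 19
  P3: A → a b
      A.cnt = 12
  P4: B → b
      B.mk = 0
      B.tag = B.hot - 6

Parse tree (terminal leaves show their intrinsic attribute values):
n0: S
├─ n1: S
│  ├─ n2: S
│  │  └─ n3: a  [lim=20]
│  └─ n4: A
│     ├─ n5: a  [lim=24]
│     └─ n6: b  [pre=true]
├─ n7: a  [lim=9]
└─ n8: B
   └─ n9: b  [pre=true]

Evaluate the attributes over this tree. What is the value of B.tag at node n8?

1. n3.lim = 20  [terminal]
2. n2.sig = 0  [0]
3. n2.wid = true  [a.lim > 19]
4. n4.wid = 16  [16]
5. n5.lim = 24  [terminal]
6. n6.pre = true  [terminal]
7. n4.cnt = 12  [12]
8. n1.sig = 6  [S₁.sig + A.cnt - 6]
9. n1.wid = true  [true]
10. n7.lim = 9  [terminal]
11. n8.hot = 3  [S₁.sig + a.lim - 12]
12. n9.pre = true  [terminal]
13. n8.mk = 0  [0]
14. n8.tag = -3  [B.hot - 6]
15. n0.sig = 1  [a.lim + B.mk - 8]
16. n0.wid = true  [B.mk > -1]

-3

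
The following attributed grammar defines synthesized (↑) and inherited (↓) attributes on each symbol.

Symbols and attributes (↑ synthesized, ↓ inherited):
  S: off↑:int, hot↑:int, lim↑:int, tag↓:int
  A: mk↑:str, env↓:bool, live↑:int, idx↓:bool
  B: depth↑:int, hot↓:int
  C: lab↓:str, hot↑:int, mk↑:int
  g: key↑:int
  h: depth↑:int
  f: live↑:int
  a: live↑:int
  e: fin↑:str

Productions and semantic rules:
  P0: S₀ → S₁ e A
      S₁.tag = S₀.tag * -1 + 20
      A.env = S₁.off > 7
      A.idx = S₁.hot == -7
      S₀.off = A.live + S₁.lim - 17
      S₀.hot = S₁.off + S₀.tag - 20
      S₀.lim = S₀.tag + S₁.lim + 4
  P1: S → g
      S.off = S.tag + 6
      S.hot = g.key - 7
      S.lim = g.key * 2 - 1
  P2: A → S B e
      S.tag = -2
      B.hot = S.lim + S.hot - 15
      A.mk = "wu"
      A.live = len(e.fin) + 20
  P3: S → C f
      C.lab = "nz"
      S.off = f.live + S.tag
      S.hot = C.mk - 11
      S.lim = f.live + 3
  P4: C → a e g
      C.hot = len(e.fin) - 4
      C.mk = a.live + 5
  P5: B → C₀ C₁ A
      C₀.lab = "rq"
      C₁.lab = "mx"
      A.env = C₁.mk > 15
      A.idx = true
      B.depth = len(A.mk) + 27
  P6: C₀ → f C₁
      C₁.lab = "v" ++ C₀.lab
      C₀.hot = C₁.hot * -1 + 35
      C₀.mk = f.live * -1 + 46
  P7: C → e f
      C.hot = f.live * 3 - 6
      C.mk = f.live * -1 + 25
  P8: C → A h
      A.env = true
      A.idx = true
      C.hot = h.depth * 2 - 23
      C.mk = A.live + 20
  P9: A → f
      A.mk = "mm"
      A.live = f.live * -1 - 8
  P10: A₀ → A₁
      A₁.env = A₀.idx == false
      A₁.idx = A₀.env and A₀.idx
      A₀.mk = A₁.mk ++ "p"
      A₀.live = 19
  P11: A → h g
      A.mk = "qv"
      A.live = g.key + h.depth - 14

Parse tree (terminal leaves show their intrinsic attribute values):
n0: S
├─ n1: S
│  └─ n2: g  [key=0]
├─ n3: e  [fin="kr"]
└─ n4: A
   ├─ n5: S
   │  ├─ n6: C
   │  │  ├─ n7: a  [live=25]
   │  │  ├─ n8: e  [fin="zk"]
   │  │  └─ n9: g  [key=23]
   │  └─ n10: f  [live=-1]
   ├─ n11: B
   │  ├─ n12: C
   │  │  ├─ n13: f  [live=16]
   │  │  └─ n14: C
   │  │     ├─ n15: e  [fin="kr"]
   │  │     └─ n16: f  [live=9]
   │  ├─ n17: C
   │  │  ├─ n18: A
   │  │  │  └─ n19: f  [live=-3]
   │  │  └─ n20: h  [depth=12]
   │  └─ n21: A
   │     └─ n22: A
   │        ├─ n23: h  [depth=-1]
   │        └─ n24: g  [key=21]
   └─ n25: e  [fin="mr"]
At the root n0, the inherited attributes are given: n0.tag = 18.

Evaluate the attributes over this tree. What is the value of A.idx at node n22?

1. n0.tag = 18  [given at root]
2. n1.tag = 2  [S₀.tag * -1 + 20]
3. n2.key = 0  [terminal]
4. n1.off = 8  [S.tag + 6]
5. n1.hot = -7  [g.key - 7]
6. n1.lim = -1  [g.key * 2 - 1]
7. n3.fin = "kr"  [terminal]
8. n4.env = true  [S₁.off > 7]
9. n4.idx = true  [S₁.hot == -7]
10. n5.tag = -2  [-2]
11. n6.lab = "nz"  ["nz"]
12. n7.live = 25  [terminal]
13. n8.fin = "zk"  [terminal]
14. n9.key = 23  [terminal]
15. n6.hot = -2  [len(e.fin) - 4]
16. n6.mk = 30  [a.live + 5]
17. n10.live = -1  [terminal]
18. n5.off = -3  [f.live + S.tag]
19. n5.hot = 19  [C.mk - 11]
20. n5.lim = 2  [f.live + 3]
21. n11.hot = 6  [S.lim + S.hot - 15]
22. n12.lab = "rq"  ["rq"]
23. n13.live = 16  [terminal]
24. n14.lab = "vrq"  ["v" ++ C₀.lab]
25. n15.fin = "kr"  [terminal]
26. n16.live = 9  [terminal]
27. n14.hot = 21  [f.live * 3 - 6]
28. n14.mk = 16  [f.live * -1 + 25]
29. n12.hot = 14  [C₁.hot * -1 + 35]
30. n12.mk = 30  [f.live * -1 + 46]
31. n17.lab = "mx"  ["mx"]
32. n18.env = true  [true]
33. n18.idx = true  [true]
34. n19.live = -3  [terminal]
35. n18.mk = "mm"  ["mm"]
36. n18.live = -5  [f.live * -1 - 8]
37. n20.depth = 12  [terminal]
38. n17.hot = 1  [h.depth * 2 - 23]
39. n17.mk = 15  [A.live + 20]
40. n21.env = false  [C₁.mk > 15]
41. n21.idx = true  [true]
42. n22.env = false  [A₀.idx == false]
43. n22.idx = false  [A₀.env and A₀.idx]
44. n23.depth = -1  [terminal]
45. n24.key = 21  [terminal]
46. n22.mk = "qv"  ["qv"]
47. n22.live = 6  [g.key + h.depth - 14]
48. n21.mk = "qvp"  [A₁.mk ++ "p"]
49. n21.live = 19  [19]
50. n11.depth = 30  [len(A.mk) + 27]
51. n25.fin = "mr"  [terminal]
52. n4.mk = "wu"  ["wu"]
53. n4.live = 22  [len(e.fin) + 20]
54. n0.off = 4  [A.live + S₁.lim - 17]
55. n0.hot = 6  [S₁.off + S₀.tag - 20]
56. n0.lim = 21  [S₀.tag + S₁.lim + 4]

false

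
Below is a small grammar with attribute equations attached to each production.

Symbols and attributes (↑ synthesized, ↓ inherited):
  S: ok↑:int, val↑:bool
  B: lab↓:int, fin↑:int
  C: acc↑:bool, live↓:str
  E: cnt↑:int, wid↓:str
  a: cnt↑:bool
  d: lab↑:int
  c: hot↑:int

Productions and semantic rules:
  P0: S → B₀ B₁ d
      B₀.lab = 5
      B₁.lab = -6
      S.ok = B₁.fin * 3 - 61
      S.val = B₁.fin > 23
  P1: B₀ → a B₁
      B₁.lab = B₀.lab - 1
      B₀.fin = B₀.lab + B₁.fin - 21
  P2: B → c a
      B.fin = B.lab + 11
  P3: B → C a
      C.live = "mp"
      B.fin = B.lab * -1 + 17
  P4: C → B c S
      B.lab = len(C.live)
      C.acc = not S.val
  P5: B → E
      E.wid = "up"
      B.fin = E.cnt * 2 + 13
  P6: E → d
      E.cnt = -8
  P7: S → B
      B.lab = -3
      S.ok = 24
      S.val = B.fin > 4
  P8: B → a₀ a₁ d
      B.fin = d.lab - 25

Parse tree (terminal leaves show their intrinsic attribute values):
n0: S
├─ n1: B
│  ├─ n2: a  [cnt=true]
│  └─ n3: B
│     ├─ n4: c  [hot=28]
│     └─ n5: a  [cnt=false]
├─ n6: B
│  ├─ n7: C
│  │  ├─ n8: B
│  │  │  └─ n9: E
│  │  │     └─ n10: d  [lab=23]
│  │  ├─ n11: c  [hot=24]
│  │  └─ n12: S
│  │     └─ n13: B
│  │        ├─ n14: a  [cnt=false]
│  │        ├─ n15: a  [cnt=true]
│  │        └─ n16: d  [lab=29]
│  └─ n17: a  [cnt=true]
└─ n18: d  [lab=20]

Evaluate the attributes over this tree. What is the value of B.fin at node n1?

-1

1. n1.lab = 5  [5]
2. n2.cnt = true  [terminal]
3. n3.lab = 4  [B₀.lab - 1]
4. n4.hot = 28  [terminal]
5. n5.cnt = false  [terminal]
6. n3.fin = 15  [B.lab + 11]
7. n1.fin = -1  [B₀.lab + B₁.fin - 21]
8. n6.lab = -6  [-6]
9. n7.live = "mp"  ["mp"]
10. n8.lab = 2  [len(C.live)]
11. n9.wid = "up"  ["up"]
12. n10.lab = 23  [terminal]
13. n9.cnt = -8  [-8]
14. n8.fin = -3  [E.cnt * 2 + 13]
15. n11.hot = 24  [terminal]
16. n13.lab = -3  [-3]
17. n14.cnt = false  [terminal]
18. n15.cnt = true  [terminal]
19. n16.lab = 29  [terminal]
20. n13.fin = 4  [d.lab - 25]
21. n12.ok = 24  [24]
22. n12.val = false  [B.fin > 4]
23. n7.acc = true  [not S.val]
24. n17.cnt = true  [terminal]
25. n6.fin = 23  [B.lab * -1 + 17]
26. n18.lab = 20  [terminal]
27. n0.ok = 8  [B₁.fin * 3 - 61]
28. n0.val = false  [B₁.fin > 23]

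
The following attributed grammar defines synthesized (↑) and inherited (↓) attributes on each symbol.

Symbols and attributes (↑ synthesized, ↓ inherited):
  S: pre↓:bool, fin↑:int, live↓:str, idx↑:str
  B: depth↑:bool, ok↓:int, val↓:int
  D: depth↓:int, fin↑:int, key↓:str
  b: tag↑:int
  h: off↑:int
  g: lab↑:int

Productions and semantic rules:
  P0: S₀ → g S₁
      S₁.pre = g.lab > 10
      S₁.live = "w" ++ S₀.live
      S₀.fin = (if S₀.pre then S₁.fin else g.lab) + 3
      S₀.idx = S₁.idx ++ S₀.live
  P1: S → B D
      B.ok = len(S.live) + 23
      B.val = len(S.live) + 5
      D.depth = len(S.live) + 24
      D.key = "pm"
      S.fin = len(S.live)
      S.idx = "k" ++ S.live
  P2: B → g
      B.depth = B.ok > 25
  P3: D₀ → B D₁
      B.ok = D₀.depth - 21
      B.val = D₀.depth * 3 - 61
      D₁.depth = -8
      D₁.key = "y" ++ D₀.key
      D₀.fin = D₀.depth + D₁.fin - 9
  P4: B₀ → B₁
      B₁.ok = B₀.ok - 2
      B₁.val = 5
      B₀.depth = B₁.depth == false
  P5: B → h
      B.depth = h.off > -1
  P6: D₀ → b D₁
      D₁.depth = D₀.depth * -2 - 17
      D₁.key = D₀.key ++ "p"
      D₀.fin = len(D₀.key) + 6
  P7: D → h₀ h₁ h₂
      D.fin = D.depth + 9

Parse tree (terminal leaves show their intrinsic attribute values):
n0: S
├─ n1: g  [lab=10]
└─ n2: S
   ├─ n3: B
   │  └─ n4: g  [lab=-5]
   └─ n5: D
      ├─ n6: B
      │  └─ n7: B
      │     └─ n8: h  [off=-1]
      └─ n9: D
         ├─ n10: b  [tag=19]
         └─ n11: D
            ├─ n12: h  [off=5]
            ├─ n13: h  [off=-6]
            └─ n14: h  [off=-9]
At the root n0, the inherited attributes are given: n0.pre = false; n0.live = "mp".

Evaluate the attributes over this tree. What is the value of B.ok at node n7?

4

1. n0.pre = false  [given at root]
2. n0.live = "mp"  [given at root]
3. n1.lab = 10  [terminal]
4. n2.pre = false  [g.lab > 10]
5. n2.live = "wmp"  ["w" ++ S₀.live]
6. n3.ok = 26  [len(S.live) + 23]
7. n3.val = 8  [len(S.live) + 5]
8. n4.lab = -5  [terminal]
9. n3.depth = true  [B.ok > 25]
10. n5.depth = 27  [len(S.live) + 24]
11. n5.key = "pm"  ["pm"]
12. n6.ok = 6  [D₀.depth - 21]
13. n6.val = 20  [D₀.depth * 3 - 61]
14. n7.ok = 4  [B₀.ok - 2]
15. n7.val = 5  [5]
16. n8.off = -1  [terminal]
17. n7.depth = false  [h.off > -1]
18. n6.depth = true  [B₁.depth == false]
19. n9.depth = -8  [-8]
20. n9.key = "ypm"  ["y" ++ D₀.key]
21. n10.tag = 19  [terminal]
22. n11.depth = -1  [D₀.depth * -2 - 17]
23. n11.key = "ypmp"  [D₀.key ++ "p"]
24. n12.off = 5  [terminal]
25. n13.off = -6  [terminal]
26. n14.off = -9  [terminal]
27. n11.fin = 8  [D.depth + 9]
28. n9.fin = 9  [len(D₀.key) + 6]
29. n5.fin = 27  [D₀.depth + D₁.fin - 9]
30. n2.fin = 3  [len(S.live)]
31. n2.idx = "kwmp"  ["k" ++ S.live]
32. n0.fin = 13  [(if S₀.pre then S₁.fin else g.lab) + 3]
33. n0.idx = "kwmpmp"  [S₁.idx ++ S₀.live]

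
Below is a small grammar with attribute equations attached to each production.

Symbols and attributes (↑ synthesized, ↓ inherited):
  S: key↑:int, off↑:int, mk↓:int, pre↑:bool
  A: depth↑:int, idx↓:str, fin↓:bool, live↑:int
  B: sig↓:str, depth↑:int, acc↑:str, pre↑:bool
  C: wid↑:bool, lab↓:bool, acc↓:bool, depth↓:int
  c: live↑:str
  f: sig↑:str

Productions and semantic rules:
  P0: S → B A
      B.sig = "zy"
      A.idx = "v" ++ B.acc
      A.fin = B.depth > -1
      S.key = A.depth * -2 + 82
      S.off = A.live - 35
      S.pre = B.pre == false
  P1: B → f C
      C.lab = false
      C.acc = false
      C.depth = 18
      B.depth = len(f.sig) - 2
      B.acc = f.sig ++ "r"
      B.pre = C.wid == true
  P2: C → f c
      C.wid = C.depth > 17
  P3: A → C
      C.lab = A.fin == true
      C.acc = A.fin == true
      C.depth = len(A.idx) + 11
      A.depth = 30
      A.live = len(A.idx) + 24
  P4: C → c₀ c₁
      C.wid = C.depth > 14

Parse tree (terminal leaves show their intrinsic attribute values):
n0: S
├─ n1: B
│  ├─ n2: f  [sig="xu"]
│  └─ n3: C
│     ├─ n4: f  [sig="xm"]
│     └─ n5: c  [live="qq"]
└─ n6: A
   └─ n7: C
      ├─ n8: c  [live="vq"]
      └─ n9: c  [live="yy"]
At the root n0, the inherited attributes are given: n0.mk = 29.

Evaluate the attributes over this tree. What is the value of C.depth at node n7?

15

1. n0.mk = 29  [given at root]
2. n1.sig = "zy"  ["zy"]
3. n2.sig = "xu"  [terminal]
4. n3.lab = false  [false]
5. n3.acc = false  [false]
6. n3.depth = 18  [18]
7. n4.sig = "xm"  [terminal]
8. n5.live = "qq"  [terminal]
9. n3.wid = true  [C.depth > 17]
10. n1.depth = 0  [len(f.sig) - 2]
11. n1.acc = "xur"  [f.sig ++ "r"]
12. n1.pre = true  [C.wid == true]
13. n6.idx = "vxur"  ["v" ++ B.acc]
14. n6.fin = true  [B.depth > -1]
15. n7.lab = true  [A.fin == true]
16. n7.acc = true  [A.fin == true]
17. n7.depth = 15  [len(A.idx) + 11]
18. n8.live = "vq"  [terminal]
19. n9.live = "yy"  [terminal]
20. n7.wid = true  [C.depth > 14]
21. n6.depth = 30  [30]
22. n6.live = 28  [len(A.idx) + 24]
23. n0.key = 22  [A.depth * -2 + 82]
24. n0.off = -7  [A.live - 35]
25. n0.pre = false  [B.pre == false]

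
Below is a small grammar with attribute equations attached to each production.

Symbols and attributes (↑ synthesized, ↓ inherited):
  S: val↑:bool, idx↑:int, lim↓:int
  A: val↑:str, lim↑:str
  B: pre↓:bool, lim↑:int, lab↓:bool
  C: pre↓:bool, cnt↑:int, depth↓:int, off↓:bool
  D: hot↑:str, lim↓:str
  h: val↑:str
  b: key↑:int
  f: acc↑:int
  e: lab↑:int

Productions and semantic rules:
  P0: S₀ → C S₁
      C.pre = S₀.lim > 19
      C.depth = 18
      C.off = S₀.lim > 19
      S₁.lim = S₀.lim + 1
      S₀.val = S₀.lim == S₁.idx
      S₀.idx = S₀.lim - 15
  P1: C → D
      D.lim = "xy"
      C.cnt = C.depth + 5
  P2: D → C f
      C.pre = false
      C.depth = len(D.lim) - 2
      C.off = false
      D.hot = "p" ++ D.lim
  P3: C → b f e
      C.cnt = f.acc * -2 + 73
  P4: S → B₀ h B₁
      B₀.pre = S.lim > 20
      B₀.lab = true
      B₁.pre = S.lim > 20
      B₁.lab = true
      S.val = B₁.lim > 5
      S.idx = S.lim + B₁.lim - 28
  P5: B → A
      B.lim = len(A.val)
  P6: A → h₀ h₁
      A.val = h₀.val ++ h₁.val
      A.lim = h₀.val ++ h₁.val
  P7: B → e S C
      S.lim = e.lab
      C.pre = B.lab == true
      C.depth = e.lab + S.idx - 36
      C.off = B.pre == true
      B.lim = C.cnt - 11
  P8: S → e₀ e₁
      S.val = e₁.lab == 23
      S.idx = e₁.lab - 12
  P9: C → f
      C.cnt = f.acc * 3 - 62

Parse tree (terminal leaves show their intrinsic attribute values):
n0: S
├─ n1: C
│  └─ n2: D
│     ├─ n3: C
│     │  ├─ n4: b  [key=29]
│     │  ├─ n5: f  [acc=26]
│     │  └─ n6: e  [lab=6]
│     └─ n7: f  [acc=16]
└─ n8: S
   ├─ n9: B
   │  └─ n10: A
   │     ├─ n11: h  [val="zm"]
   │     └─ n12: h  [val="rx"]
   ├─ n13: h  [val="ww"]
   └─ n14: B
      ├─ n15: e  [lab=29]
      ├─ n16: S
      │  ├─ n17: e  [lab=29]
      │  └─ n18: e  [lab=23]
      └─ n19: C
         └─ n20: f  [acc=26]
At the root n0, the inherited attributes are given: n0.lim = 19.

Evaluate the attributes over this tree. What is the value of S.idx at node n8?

1. n0.lim = 19  [given at root]
2. n1.pre = false  [S₀.lim > 19]
3. n1.depth = 18  [18]
4. n1.off = false  [S₀.lim > 19]
5. n2.lim = "xy"  ["xy"]
6. n3.pre = false  [false]
7. n3.depth = 0  [len(D.lim) - 2]
8. n3.off = false  [false]
9. n4.key = 29  [terminal]
10. n5.acc = 26  [terminal]
11. n6.lab = 6  [terminal]
12. n3.cnt = 21  [f.acc * -2 + 73]
13. n7.acc = 16  [terminal]
14. n2.hot = "pxy"  ["p" ++ D.lim]
15. n1.cnt = 23  [C.depth + 5]
16. n8.lim = 20  [S₀.lim + 1]
17. n9.pre = false  [S.lim > 20]
18. n9.lab = true  [true]
19. n11.val = "zm"  [terminal]
20. n12.val = "rx"  [terminal]
21. n10.val = "zmrx"  [h₀.val ++ h₁.val]
22. n10.lim = "zmrx"  [h₀.val ++ h₁.val]
23. n9.lim = 4  [len(A.val)]
24. n13.val = "ww"  [terminal]
25. n14.pre = false  [S.lim > 20]
26. n14.lab = true  [true]
27. n15.lab = 29  [terminal]
28. n16.lim = 29  [e.lab]
29. n17.lab = 29  [terminal]
30. n18.lab = 23  [terminal]
31. n16.val = true  [e₁.lab == 23]
32. n16.idx = 11  [e₁.lab - 12]
33. n19.pre = true  [B.lab == true]
34. n19.depth = 4  [e.lab + S.idx - 36]
35. n19.off = false  [B.pre == true]
36. n20.acc = 26  [terminal]
37. n19.cnt = 16  [f.acc * 3 - 62]
38. n14.lim = 5  [C.cnt - 11]
39. n8.val = false  [B₁.lim > 5]
40. n8.idx = -3  [S.lim + B₁.lim - 28]
41. n0.val = false  [S₀.lim == S₁.idx]
42. n0.idx = 4  [S₀.lim - 15]

-3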